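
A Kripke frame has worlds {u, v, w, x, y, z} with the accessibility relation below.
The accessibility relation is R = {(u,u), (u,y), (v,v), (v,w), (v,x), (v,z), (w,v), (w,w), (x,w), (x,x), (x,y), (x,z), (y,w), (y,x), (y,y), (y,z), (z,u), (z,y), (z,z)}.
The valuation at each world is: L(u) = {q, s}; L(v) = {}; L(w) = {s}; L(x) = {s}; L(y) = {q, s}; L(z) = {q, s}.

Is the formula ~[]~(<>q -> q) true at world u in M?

Yes

At u: []~(<>q -> q) is false, so ~[]~(<>q -> q) is true.
  At u: []~(<>q -> q) requires ~(<>q -> q) at every successor {u, y}.
    ~(<>q -> q) fails at u, so []~(<>q -> q) is false at u.
      At u: <>q -> q is true, so ~(<>q -> q) is false.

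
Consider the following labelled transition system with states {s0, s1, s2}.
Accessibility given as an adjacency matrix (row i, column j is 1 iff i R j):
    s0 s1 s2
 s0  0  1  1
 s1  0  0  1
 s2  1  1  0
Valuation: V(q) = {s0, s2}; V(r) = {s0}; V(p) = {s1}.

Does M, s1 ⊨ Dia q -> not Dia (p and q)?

At s1: Dia q is true, not Dia (p and q) is true, so Dia q -> not Dia (p and q) is true.
  At s1: Dia q requires q at some successor in {s2}.
    q holds at s2, so Dia q is true at s1.
  At s1: Dia (p and q) is false, so not Dia (p and q) is true.
    At s1: Dia (p and q) requires p and q at some successor in {s2}.
      At s2: p and q is false.
    So Dia (p and q) is false at s1.

Yes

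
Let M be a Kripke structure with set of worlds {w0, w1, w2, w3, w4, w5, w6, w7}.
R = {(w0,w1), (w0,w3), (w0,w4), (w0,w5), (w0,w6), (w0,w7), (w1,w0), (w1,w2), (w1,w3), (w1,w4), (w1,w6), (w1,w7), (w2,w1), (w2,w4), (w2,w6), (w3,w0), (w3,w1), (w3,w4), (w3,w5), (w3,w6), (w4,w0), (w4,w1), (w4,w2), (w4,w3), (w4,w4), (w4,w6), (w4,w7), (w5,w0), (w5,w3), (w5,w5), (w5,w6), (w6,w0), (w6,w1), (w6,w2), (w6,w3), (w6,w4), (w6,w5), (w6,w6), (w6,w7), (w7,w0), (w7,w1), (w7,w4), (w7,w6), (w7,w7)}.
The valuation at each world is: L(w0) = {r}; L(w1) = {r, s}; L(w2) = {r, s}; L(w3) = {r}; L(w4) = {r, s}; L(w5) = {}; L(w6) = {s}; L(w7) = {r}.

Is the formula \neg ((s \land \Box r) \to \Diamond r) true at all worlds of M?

No

Let φ = \neg ((s \land \Box r) \to \Diamond r). Evaluate φ at each world:
  w0 (successors {w1, w3, w4, w5, w6, w7}): φ is false.
  w1 (successors {w0, w2, w3, w4, w6, w7}): φ is false.
  w2 (successors {w1, w4, w6}): φ is false.
  w3 (successors {w0, w1, w4, w5, w6}): φ is false.
  w4 (successors {w0, w1, w2, w3, w4, w6, w7}): φ is false.
  w5 (successors {w0, w3, w5, w6}): φ is false.
  w6 (successors {w0, w1, w2, w3, w4, w5, w6, w7}): φ is false.
  w7 (successors {w0, w1, w4, w6, w7}): φ is false.
Detail at w0 (counterexample):
  At w0: (s \land \Box r) \to \Diamond r is true, so \neg ((s \land \Box r) \to \Diamond r) is false.
    At w0: s \land \Box r is false, \Diamond r is true, so (s \land \Box r) \to \Diamond r is true.
      At w0: s is false, \Box r is false, so s \land \Box r is false.
      At w0: \Diamond r requires r at some successor in {w1, w3, w4, w5, w6, w7}.
        r holds at w1, so \Diamond r is true at w0.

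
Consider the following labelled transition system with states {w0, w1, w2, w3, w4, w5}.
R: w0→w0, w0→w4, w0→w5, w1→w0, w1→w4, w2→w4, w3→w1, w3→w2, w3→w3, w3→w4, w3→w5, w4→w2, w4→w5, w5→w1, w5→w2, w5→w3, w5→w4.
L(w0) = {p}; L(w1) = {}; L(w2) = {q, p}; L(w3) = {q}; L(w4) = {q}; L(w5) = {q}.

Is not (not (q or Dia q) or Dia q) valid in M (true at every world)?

Recall that Dia ψ holds at a world iff ψ holds at some accessible world.
Let φ = not (not (q or Dia q) or Dia q). Evaluate φ at each world:
  w0 (successors {w0, w4, w5}): φ is false.
  w1 (successors {w0, w4}): φ is false.
  w2 (successors {w4}): φ is false.
  w3 (successors {w1, w2, w3, w4, w5}): φ is false.
  w4 (successors {w2, w5}): φ is false.
  w5 (successors {w1, w2, w3, w4}): φ is false.
Detail at w0 (counterexample):
  At w0: not (q or Dia q) or Dia q is true, so not (not (q or Dia q) or Dia q) is false.
    At w0: not (q or Dia q) is false, Dia q is true, so not (q or Dia q) or Dia q is true.
      At w0: q or Dia q is true, so not (q or Dia q) is false.
      At w0: Dia q requires q at some successor in {w0, w4, w5}.
        q holds at w4, so Dia q is true at w0.

No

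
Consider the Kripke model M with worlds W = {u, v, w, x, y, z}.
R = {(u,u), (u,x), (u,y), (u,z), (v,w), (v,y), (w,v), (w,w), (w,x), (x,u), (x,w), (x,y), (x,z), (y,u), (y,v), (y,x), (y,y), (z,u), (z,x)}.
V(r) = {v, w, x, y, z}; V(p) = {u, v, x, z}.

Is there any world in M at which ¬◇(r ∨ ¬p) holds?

No

Let φ = ¬◇(r ∨ ¬p). Evaluate φ at each world:
  u (successors {u, x, y, z}): φ is false.
  v (successors {w, y}): φ is false.
  w (successors {v, w, x}): φ is false.
  x (successors {u, w, y, z}): φ is false.
  y (successors {u, v, x, y}): φ is false.
  z (successors {u, x}): φ is false.
For instance, at v:
  At v: ◇(r ∨ ¬p) is true, so ¬◇(r ∨ ¬p) is false.
    At v: ◇(r ∨ ¬p) requires r ∨ ¬p at some successor in {w, y}.
      r ∨ ¬p holds at w, so ◇(r ∨ ¬p) is true at v.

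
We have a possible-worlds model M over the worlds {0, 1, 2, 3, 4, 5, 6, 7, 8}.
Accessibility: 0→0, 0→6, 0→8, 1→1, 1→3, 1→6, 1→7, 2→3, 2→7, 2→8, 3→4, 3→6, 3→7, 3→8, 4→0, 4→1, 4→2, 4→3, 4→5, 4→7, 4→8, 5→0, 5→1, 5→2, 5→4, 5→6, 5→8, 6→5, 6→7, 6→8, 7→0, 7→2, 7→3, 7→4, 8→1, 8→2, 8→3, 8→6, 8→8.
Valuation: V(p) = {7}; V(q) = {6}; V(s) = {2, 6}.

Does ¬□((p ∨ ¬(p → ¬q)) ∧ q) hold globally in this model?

Yes

Recall that □ψ holds at a world iff ψ holds at every accessible world, and ◇ψ holds iff ψ holds at some accessible world.
Let φ = ¬□((p ∨ ¬(p → ¬q)) ∧ q). Evaluate φ at each world:
  0 (successors {0, 6, 8}): φ is true.
  1 (successors {1, 3, 6, 7}): φ is true.
  2 (successors {3, 7, 8}): φ is true.
  3 (successors {4, 6, 7, 8}): φ is true.
  4 (successors {0, 1, 2, 3, 5, 7, 8}): φ is true.
  5 (successors {0, 1, 2, 4, 6, 8}): φ is true.
  6 (successors {5, 7, 8}): φ is true.
  7 (successors {0, 2, 3, 4}): φ is true.
  8 (successors {1, 2, 3, 6, 8}): φ is true.
For instance, at 4:
  At 4: □((p ∨ ¬(p → ¬q)) ∧ q) is false, so ¬□((p ∨ ¬(p → ¬q)) ∧ q) is true.
    At 4: □((p ∨ ¬(p → ¬q)) ∧ q) requires (p ∨ ¬(p → ¬q)) ∧ q at every successor {0, 1, 2, 3, 5, 7, 8}.
      (p ∨ ¬(p → ¬q)) ∧ q fails at 0, so □((p ∨ ¬(p → ¬q)) ∧ q) is false at 4.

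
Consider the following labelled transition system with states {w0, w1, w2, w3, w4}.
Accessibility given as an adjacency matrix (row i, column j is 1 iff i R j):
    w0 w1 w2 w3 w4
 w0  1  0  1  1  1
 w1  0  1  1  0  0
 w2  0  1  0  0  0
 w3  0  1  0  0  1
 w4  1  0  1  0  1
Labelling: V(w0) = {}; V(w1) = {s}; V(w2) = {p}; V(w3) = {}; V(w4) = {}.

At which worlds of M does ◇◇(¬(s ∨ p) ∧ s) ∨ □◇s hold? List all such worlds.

w1, w2

Recall that □ψ holds at a world iff ψ holds at every accessible world, and ◇ψ holds iff ψ holds at some accessible world.
Let φ = ◇◇(¬(s ∨ p) ∧ s) ∨ □◇s. Evaluate φ at each world:
  w0 (successors {w0, w2, w3, w4}): φ is false.
  w1 (successors {w1, w2}): φ is true.
  w2 (successors {w1}): φ is true.
  w3 (successors {w1, w4}): φ is false.
  w4 (successors {w0, w2, w4}): φ is false.
For instance, at w3:
  At w3: ◇◇(¬(s ∨ p) ∧ s) is false, □◇s is false, so ◇◇(¬(s ∨ p) ∧ s) ∨ □◇s is false.
    At w3: ◇◇(¬(s ∨ p) ∧ s) requires ◇(¬(s ∨ p) ∧ s) at some successor in {w1, w4}.
      At w1: ◇(¬(s ∨ p) ∧ s) is false.
      At w4: ◇(¬(s ∨ p) ∧ s) is false.
    So ◇◇(¬(s ∨ p) ∧ s) is false at w3.
    At w3: □◇s requires ◇s at every successor {w1, w4}.
      ◇s fails at w4, so □◇s is false at w3.
Satisfying worlds: {w1, w2}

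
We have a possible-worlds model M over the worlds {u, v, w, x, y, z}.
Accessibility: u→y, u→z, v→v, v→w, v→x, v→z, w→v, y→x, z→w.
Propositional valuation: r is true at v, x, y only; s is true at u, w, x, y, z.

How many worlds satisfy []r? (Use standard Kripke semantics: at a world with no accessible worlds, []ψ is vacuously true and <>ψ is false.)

Let φ = []r. Evaluate φ at each world:
  u (successors {y, z}): φ is false.
  v (successors {v, w, x, z}): φ is false.
  w (successors {v}): φ is true.
  x (successors ∅): φ is true.
  y (successors {x}): φ is true.
  z (successors {w}): φ is false.
For instance, at z:
  At z: []r requires r at every successor {w}.
    r fails at w, so []r is false at z.
Satisfying worlds: {w, x, y}

3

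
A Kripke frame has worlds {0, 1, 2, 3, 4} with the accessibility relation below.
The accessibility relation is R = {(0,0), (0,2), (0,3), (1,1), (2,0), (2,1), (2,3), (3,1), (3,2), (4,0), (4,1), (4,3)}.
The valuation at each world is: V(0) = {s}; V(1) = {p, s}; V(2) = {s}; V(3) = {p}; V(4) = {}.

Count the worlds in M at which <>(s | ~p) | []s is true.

5

Let φ = <>(s | ~p) | []s. Evaluate φ at each world:
  0 (successors {0, 2, 3}): φ is true.
  1 (successors {1}): φ is true.
  2 (successors {0, 1, 3}): φ is true.
  3 (successors {1, 2}): φ is true.
  4 (successors {0, 1, 3}): φ is true.
For instance, at 3:
  At 3: <>(s | ~p) is true, []s is true, so <>(s | ~p) | []s is true.
    At 3: <>(s | ~p) requires s | ~p at some successor in {1, 2}.
      s | ~p holds at 1, so <>(s | ~p) is true at 3.
    At 3: []s requires s at every successor {1, 2}.
      At 1: s is true.
      At 2: s is true.
    So []s is true at 3.
Satisfying worlds: {0, 1, 2, 3, 4}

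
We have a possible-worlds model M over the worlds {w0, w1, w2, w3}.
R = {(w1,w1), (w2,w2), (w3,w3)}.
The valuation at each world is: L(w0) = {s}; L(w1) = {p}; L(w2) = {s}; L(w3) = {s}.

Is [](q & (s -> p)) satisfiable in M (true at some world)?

Yes

Recall that []ψ holds at a world iff ψ holds at every accessible world, and <>ψ holds iff ψ holds at some accessible world.
Let φ = [](q & (s -> p)). Evaluate φ at each world:
  w0 (successors ∅): φ is true.
  w1 (successors {w1}): φ is false.
  w2 (successors {w2}): φ is false.
  w3 (successors {w3}): φ is false.
Detail at w0 (witness):
  At w0: no accessible worlds, so [](q & (s -> p)) holds vacuously.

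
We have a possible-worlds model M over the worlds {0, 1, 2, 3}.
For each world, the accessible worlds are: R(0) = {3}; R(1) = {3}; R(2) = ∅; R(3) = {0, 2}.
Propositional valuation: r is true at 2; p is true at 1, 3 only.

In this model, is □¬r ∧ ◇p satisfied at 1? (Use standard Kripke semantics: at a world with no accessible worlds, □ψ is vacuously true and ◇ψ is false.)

Yes

At 1: □¬r is true, ◇p is true, so □¬r ∧ ◇p is true.
  At 1: □¬r requires ¬r at every successor {3}.
    At 3: ¬r is true.
  So □¬r is true at 1.
  At 1: ◇p requires p at some successor in {3}.
    p holds at 3, so ◇p is true at 1.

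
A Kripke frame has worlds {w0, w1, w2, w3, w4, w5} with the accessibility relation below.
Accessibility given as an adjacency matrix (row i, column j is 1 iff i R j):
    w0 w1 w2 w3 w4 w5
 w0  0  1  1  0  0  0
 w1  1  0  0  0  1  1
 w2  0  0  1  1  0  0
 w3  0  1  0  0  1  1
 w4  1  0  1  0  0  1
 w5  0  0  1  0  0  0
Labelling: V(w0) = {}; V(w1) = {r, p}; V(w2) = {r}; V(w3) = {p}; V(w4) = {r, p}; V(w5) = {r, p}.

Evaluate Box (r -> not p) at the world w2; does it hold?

Yes

At w2: Box (r -> not p) requires r -> not p at every successor {w2, w3}.
  At w2: r -> not p is true.
  At w3: r -> not p is true.
So Box (r -> not p) is true at w2.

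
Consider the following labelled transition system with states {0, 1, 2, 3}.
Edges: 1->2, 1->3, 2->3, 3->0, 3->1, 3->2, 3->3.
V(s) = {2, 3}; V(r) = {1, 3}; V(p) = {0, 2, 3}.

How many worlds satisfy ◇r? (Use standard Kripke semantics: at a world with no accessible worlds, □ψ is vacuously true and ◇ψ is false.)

Recall that ◇ψ holds at a world iff ψ holds at some accessible world.
Let φ = ◇r. Evaluate φ at each world:
  0 (successors ∅): φ is false.
  1 (successors {2, 3}): φ is true.
  2 (successors {3}): φ is true.
  3 (successors {0, 1, 2, 3}): φ is true.
For instance, at 1:
  At 1: ◇r requires r at some successor in {2, 3}.
    r holds at 3, so ◇r is true at 1.
Satisfying worlds: {1, 2, 3}

3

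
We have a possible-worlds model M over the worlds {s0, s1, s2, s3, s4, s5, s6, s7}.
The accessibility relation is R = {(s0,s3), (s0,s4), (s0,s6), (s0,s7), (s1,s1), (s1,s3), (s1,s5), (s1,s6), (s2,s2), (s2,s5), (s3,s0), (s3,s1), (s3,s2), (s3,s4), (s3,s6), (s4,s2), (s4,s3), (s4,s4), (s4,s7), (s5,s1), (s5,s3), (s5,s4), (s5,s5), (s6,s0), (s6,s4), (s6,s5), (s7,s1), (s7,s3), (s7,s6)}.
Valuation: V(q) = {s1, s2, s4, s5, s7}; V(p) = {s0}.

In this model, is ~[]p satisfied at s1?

At s1: []p is false, so ~[]p is true.
  At s1: []p requires p at every successor {s1, s3, s5, s6}.
    p fails at s1, so []p is false at s1.

Yes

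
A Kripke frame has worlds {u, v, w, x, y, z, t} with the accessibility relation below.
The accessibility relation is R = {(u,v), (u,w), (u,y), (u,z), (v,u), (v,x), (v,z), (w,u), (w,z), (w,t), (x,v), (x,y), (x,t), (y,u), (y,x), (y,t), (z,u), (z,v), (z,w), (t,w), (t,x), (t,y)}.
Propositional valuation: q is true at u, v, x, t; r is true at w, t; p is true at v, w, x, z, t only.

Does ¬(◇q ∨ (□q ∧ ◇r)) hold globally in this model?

Let φ = ¬(◇q ∨ (□q ∧ ◇r)). Evaluate φ at each world:
  u (successors {v, w, y, z}): φ is false.
  v (successors {u, x, z}): φ is false.
  w (successors {u, z, t}): φ is false.
  x (successors {v, y, t}): φ is false.
  y (successors {u, x, t}): φ is false.
  z (successors {u, v, w}): φ is false.
  t (successors {w, x, y}): φ is false.
Detail at u (counterexample):
  At u: ◇q ∨ (□q ∧ ◇r) is true, so ¬(◇q ∨ (□q ∧ ◇r)) is false.
    At u: ◇q is true, □q ∧ ◇r is false, so ◇q ∨ (□q ∧ ◇r) is true.
      At u: ◇q requires q at some successor in {v, w, y, z}.
        q holds at v, so ◇q is true at u.
      At u: □q is false, ◇r is true, so □q ∧ ◇r is false.

No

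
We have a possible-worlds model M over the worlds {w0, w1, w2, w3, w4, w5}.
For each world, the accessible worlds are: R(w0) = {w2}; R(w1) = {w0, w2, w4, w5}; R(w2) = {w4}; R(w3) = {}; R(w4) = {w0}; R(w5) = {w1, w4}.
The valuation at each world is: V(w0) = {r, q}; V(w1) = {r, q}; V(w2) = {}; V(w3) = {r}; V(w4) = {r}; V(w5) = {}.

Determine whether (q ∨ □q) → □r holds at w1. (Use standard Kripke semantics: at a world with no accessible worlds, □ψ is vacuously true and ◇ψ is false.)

Recall that □ψ holds at a world iff ψ holds at every accessible world, and ◇ψ holds iff ψ holds at some accessible world.
At w1: q ∨ □q is true, □r is false, so (q ∨ □q) → □r is false.
  At w1: q is true, □q is false, so q ∨ □q is true.
    At w1: □q requires q at every successor {w0, w2, w4, w5}.
      q fails at w2, so □q is false at w1.
  At w1: □r requires r at every successor {w0, w2, w4, w5}.
    r fails at w2, so □r is false at w1.

No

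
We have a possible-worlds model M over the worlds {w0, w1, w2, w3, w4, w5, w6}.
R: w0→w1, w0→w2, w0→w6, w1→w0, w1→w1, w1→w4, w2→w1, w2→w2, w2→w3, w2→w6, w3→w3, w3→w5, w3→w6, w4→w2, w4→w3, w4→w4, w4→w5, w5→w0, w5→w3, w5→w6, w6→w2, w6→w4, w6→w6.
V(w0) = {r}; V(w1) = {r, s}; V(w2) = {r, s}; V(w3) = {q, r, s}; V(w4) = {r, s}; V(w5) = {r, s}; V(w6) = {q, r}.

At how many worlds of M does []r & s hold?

Recall that []ψ holds at a world iff ψ holds at every accessible world, and <>ψ holds iff ψ holds at some accessible world.
Let φ = []r & s. Evaluate φ at each world:
  w0 (successors {w1, w2, w6}): φ is false.
  w1 (successors {w0, w1, w4}): φ is true.
  w2 (successors {w1, w2, w3, w6}): φ is true.
  w3 (successors {w3, w5, w6}): φ is true.
  w4 (successors {w2, w3, w4, w5}): φ is true.
  w5 (successors {w0, w3, w6}): φ is true.
  w6 (successors {w2, w4, w6}): φ is false.
For instance, at w4:
  At w4: []r is true, s is true, so []r & s is true.
    At w4: []r requires r at every successor {w2, w3, w4, w5}.
      At w2: r is true.
      At w3: r is true.
      At w4: r is true.
      At w5: r is true.
    So []r is true at w4.
Satisfying worlds: {w1, w2, w3, w4, w5}

5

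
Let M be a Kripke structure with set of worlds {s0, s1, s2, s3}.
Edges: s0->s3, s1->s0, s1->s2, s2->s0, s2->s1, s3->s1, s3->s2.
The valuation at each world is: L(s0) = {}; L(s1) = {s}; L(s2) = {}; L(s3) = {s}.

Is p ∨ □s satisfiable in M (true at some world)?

Yes

Let φ = p ∨ □s. Evaluate φ at each world:
  s0 (successors {s3}): φ is true.
  s1 (successors {s0, s2}): φ is false.
  s2 (successors {s0, s1}): φ is false.
  s3 (successors {s1, s2}): φ is false.
Detail at s0 (witness):
  At s0: p is false, □s is true, so p ∨ □s is true.
    At s0: □s requires s at every successor {s3}.
      At s3: s is true.
    So □s is true at s0.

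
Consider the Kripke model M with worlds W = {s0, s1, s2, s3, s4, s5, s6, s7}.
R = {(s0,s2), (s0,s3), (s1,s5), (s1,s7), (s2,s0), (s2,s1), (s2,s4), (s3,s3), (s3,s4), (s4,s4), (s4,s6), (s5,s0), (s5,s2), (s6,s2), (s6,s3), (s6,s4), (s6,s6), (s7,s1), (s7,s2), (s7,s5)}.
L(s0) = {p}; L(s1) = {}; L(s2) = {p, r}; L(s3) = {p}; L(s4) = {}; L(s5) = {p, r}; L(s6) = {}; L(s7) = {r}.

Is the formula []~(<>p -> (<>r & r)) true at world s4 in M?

At s4: []~(<>p -> (<>r & r)) requires ~(<>p -> (<>r & r)) at every successor {s4, s6}.
  ~(<>p -> (<>r & r)) fails at s4, so []~(<>p -> (<>r & r)) is false at s4.
    At s4: <>p -> (<>r & r) is true, so ~(<>p -> (<>r & r)) is false.
      At s4: <>p is false, <>r & r is false, so <>p -> (<>r & r) is true.

No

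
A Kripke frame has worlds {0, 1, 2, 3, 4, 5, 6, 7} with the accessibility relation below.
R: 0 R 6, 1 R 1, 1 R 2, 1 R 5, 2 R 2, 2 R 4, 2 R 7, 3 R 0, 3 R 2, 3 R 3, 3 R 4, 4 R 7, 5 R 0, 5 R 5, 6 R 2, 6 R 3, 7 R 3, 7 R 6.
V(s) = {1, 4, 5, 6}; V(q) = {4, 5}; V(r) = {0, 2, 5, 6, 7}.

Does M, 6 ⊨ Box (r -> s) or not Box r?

Recall that Box ψ holds at a world iff ψ holds at every accessible world, and Dia ψ holds iff ψ holds at some accessible world.
At 6: Box (r -> s) is false, not Box r is true, so Box (r -> s) or not Box r is true.
  At 6: Box (r -> s) requires r -> s at every successor {2, 3}.
    r -> s fails at 2, so Box (r -> s) is false at 6.
  At 6: Box r is false, so not Box r is true.
    At 6: Box r requires r at every successor {2, 3}.
      r fails at 3, so Box r is false at 6.

Yes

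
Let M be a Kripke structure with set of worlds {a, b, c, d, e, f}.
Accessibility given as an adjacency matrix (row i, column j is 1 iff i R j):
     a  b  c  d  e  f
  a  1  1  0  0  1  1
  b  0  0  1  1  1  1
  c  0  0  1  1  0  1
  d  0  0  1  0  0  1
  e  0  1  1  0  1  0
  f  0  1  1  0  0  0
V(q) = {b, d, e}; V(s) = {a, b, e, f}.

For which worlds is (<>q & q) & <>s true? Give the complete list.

b, e

Let φ = (<>q & q) & <>s. Evaluate φ at each world:
  a (successors {a, b, e, f}): φ is false.
  b (successors {c, d, e, f}): φ is true.
  c (successors {c, d, f}): φ is false.
  d (successors {c, f}): φ is false.
  e (successors {b, c, e}): φ is true.
  f (successors {b, c}): φ is false.
For instance, at b:
  At b: <>q & q is true, <>s is true, so (<>q & q) & <>s is true.
    At b: <>q is true, q is true, so <>q & q is true.
      At b: <>q requires q at some successor in {c, d, e, f}.
        q holds at d, so <>q is true at b.
    At b: <>s requires s at some successor in {c, d, e, f}.
      s holds at e, so <>s is true at b.
Satisfying worlds: {b, e}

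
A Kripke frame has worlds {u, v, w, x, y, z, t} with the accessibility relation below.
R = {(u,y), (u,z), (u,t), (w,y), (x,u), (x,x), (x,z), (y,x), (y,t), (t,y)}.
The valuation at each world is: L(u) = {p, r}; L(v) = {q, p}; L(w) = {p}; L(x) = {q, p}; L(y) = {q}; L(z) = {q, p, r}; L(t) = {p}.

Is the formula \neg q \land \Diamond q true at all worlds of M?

No

Let φ = \neg q \land \Diamond q. Evaluate φ at each world:
  u (successors {y, z, t}): φ is true.
  v (successors ∅): φ is false.
  w (successors {y}): φ is true.
  x (successors {u, x, z}): φ is false.
  y (successors {x, t}): φ is false.
  z (successors ∅): φ is false.
  t (successors {y}): φ is true.
Detail at v (counterexample):
  At v: \neg q is false, \Diamond q is false, so \neg q \land \Diamond q is false.
    At v: no accessible worlds, so \Diamond q is false.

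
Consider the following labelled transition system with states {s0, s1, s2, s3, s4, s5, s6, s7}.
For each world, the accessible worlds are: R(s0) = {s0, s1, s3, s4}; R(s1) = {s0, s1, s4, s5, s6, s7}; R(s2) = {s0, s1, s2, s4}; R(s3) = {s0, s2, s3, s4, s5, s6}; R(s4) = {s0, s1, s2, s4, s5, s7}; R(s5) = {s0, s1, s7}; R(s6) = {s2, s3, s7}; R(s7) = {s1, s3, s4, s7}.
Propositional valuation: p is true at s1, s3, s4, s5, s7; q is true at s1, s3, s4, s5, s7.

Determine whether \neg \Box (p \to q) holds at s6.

At s6: \Box (p \to q) is true, so \neg \Box (p \to q) is false.
  At s6: \Box (p \to q) requires p \to q at every successor {s2, s3, s7}.
    At s2: p \to q is true.
    At s3: p \to q is true.
    At s7: p \to q is true.
  So \Box (p \to q) is true at s6.

No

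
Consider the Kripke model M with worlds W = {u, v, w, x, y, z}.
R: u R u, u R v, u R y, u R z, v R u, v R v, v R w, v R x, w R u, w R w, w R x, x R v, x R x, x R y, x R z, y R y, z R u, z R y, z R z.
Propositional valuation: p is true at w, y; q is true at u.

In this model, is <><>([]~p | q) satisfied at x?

Yes

At x: <><>([]~p | q) requires <>([]~p | q) at some successor in {v, x, y, z}.
  <>([]~p | q) holds at v, so <><>([]~p | q) is true at x.
    At v: <>([]~p | q) requires []~p | q at some successor in {u, v, w, x}.
      []~p | q holds at u, so <>([]~p | q) is true at v.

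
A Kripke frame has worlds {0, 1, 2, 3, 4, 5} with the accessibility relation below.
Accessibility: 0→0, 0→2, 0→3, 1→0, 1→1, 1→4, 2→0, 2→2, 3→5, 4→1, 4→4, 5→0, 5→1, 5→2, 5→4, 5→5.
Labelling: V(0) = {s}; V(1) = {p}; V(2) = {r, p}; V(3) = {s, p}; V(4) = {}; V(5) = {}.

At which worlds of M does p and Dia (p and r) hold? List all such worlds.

Let φ = p and Dia (p and r). Evaluate φ at each world:
  0 (successors {0, 2, 3}): φ is false.
  1 (successors {0, 1, 4}): φ is false.
  2 (successors {0, 2}): φ is true.
  3 (successors {5}): φ is false.
  4 (successors {1, 4}): φ is false.
  5 (successors {0, 1, 2, 4, 5}): φ is false.
For instance, at 2:
  At 2: p is true, Dia (p and r) is true, so p and Dia (p and r) is true.
    At 2: Dia (p and r) requires p and r at some successor in {0, 2}.
      p and r holds at 2, so Dia (p and r) is true at 2.
Satisfying worlds: {2}

2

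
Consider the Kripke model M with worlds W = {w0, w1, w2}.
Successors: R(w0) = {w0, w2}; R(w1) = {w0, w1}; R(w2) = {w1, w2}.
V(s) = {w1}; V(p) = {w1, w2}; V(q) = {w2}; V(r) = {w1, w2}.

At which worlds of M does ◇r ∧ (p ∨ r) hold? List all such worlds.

Let φ = ◇r ∧ (p ∨ r). Evaluate φ at each world:
  w0 (successors {w0, w2}): φ is false.
  w1 (successors {w0, w1}): φ is true.
  w2 (successors {w1, w2}): φ is true.
For instance, at w1:
  At w1: ◇r is true, p ∨ r is true, so ◇r ∧ (p ∨ r) is true.
    At w1: ◇r requires r at some successor in {w0, w1}.
      r holds at w1, so ◇r is true at w1.
Satisfying worlds: {w1, w2}

w1, w2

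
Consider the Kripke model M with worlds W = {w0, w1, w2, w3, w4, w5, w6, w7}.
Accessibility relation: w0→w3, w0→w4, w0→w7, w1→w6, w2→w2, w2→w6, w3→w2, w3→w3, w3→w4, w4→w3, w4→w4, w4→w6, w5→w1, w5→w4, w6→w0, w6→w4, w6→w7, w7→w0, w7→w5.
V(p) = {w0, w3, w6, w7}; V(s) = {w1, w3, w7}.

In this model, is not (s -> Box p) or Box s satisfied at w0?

Recall that Box ψ holds at a world iff ψ holds at every accessible world, and Dia ψ holds iff ψ holds at some accessible world.
At w0: not (s -> Box p) is false, Box s is false, so not (s -> Box p) or Box s is false.
  At w0: s -> Box p is true, so not (s -> Box p) is false.
    At w0: s is false, Box p is false, so s -> Box p is true.
      At w0: Box p requires p at every successor {w3, w4, w7}.
        p fails at w4, so Box p is false at w0.
  At w0: Box s requires s at every successor {w3, w4, w7}.
    s fails at w4, so Box s is false at w0.

No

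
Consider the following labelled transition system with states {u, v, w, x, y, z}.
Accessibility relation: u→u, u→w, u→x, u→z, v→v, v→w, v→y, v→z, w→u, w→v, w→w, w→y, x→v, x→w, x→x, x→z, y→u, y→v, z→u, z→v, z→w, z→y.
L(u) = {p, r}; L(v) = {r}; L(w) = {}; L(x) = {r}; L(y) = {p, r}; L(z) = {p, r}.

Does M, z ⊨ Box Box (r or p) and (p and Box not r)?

Recall that Box ψ holds at a world iff ψ holds at every accessible world, and Dia ψ holds iff ψ holds at some accessible world.
At z: Box Box (r or p) is false, p and Box not r is false, so Box Box (r or p) and (p and Box not r) is false.
  At z: Box Box (r or p) requires Box (r or p) at every successor {u, v, w, y}.
    Box (r or p) fails at u, so Box Box (r or p) is false at z.
      At u: Box (r or p) requires r or p at every successor {u, w, x, z}.
        r or p fails at w, so Box (r or p) is false at u.
  At z: p is true, Box not r is false, so p and Box not r is false.
    At z: Box not r requires not r at every successor {u, v, w, y}.
      not r fails at u, so Box not r is false at z.

No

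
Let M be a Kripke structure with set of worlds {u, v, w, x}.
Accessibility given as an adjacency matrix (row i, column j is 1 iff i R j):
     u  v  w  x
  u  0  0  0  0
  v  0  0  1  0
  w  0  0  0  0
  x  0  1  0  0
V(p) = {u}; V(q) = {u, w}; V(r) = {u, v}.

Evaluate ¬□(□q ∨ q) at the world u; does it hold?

Recall that □ψ holds at a world iff ψ holds at every accessible world, and ◇ψ holds iff ψ holds at some accessible world.
At u: □(□q ∨ q) is true, so ¬□(□q ∨ q) is false.
  At u: no accessible worlds, so □(□q ∨ q) holds vacuously.

No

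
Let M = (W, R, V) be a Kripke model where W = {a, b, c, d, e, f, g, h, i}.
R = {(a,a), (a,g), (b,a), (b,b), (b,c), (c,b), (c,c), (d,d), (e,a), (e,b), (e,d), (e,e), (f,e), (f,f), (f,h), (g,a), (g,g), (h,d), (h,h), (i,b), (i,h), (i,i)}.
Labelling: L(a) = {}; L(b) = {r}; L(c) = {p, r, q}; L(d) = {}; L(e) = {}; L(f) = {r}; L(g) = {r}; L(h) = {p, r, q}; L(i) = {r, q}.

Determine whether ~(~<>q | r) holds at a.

No

Recall that <>ψ holds at a world iff ψ holds at some accessible world.
At a: ~<>q | r is true, so ~(~<>q | r) is false.
  At a: ~<>q is true, r is false, so ~<>q | r is true.
    At a: <>q is false, so ~<>q is true.
      At a: <>q requires q at some successor in {a, g}.
        At a: q is false.
        At g: q is false.
      So <>q is false at a.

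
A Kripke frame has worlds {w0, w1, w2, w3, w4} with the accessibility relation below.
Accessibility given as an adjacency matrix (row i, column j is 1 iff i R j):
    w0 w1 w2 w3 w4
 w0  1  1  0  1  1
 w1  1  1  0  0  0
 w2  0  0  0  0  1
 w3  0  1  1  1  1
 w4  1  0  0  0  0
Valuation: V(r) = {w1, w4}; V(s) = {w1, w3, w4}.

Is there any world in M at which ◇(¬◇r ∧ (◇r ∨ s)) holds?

Recall that ◇ψ holds at a world iff ψ holds at some accessible world.
Let φ = ◇(¬◇r ∧ (◇r ∨ s)). Evaluate φ at each world:
  w0 (successors {w0, w1, w3, w4}): φ is true.
  w1 (successors {w0, w1}): φ is false.
  w2 (successors {w4}): φ is true.
  w3 (successors {w1, w2, w3, w4}): φ is true.
  w4 (successors {w0}): φ is false.
Detail at w0 (witness):
  At w0: ◇(¬◇r ∧ (◇r ∨ s)) requires ¬◇r ∧ (◇r ∨ s) at some successor in {w0, w1, w3, w4}.
    ¬◇r ∧ (◇r ∨ s) holds at w4, so ◇(¬◇r ∧ (◇r ∨ s)) is true at w0.
      At w4: ¬◇r is true, ◇r ∨ s is true, so ¬◇r ∧ (◇r ∨ s) is true.

Yes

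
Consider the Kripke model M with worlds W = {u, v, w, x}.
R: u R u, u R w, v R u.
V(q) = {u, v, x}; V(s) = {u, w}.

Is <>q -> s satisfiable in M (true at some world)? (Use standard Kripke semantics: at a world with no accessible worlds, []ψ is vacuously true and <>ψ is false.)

Let φ = <>q -> s. Evaluate φ at each world:
  u (successors {u, w}): φ is true.
  v (successors {u}): φ is false.
  w (successors ∅): φ is true.
  x (successors ∅): φ is true.
Detail at u (witness):
  At u: <>q is true, s is true, so <>q -> s is true.
    At u: <>q requires q at some successor in {u, w}.
      q holds at u, so <>q is true at u.

Yes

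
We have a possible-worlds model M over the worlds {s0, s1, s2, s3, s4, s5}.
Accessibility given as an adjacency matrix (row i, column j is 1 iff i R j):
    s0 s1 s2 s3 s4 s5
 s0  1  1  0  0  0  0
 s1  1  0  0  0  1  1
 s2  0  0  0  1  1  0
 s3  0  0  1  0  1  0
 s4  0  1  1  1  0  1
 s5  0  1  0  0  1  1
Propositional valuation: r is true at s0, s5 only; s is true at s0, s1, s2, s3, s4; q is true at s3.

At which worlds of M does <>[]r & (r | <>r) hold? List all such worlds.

Recall that []ψ holds at a world iff ψ holds at every accessible world, and <>ψ holds iff ψ holds at some accessible world.
Let φ = <>[]r & (r | <>r). Evaluate φ at each world:
  s0 (successors {s0, s1}): φ is false.
  s1 (successors {s0, s4, s5}): φ is false.
  s2 (successors {s3, s4}): φ is false.
  s3 (successors {s2, s4}): φ is false.
  s4 (successors {s1, s2, s3, s5}): φ is false.
  s5 (successors {s1, s4, s5}): φ is false.
For instance, at s2:
  At s2: <>[]r is false, r | <>r is false, so <>[]r & (r | <>r) is false.
    At s2: <>[]r requires []r at some successor in {s3, s4}.
      At s3: []r is false.
      At s4: []r is false.
    So <>[]r is false at s2.
    At s2: r is false, <>r is false, so r | <>r is false.
      At s2: <>r requires r at some successor in {s3, s4}.
        At s3: r is false.
        At s4: r is false.
      So <>r is false at s2.
Satisfying worlds: none.

none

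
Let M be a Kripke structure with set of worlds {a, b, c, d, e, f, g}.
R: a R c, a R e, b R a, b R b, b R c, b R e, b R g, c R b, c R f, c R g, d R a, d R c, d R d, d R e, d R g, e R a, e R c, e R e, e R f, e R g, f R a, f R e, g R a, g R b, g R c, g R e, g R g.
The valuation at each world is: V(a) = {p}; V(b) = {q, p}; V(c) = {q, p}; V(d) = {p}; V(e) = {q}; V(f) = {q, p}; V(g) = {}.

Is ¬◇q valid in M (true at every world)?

No

Let φ = ¬◇q. Evaluate φ at each world:
  a (successors {c, e}): φ is false.
  b (successors {a, b, c, e, g}): φ is false.
  c (successors {b, f, g}): φ is false.
  d (successors {a, c, d, e, g}): φ is false.
  e (successors {a, c, e, f, g}): φ is false.
  f (successors {a, e}): φ is false.
  g (successors {a, b, c, e, g}): φ is false.
Detail at a (counterexample):
  At a: ◇q is true, so ¬◇q is false.
    At a: ◇q requires q at some successor in {c, e}.
      q holds at c, so ◇q is true at a.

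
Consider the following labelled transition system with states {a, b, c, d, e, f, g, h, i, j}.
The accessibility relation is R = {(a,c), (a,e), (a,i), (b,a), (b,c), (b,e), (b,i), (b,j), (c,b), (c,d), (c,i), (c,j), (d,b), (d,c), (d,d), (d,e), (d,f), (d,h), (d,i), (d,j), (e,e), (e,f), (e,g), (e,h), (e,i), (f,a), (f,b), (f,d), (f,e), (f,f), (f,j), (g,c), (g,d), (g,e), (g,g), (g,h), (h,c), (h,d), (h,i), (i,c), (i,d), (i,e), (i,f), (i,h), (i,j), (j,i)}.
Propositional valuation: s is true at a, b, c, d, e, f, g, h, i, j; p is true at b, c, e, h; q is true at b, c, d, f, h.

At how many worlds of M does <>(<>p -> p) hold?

Recall that <>ψ holds at a world iff ψ holds at some accessible world.
Let φ = <>(<>p -> p). Evaluate φ at each world:
  a (successors {c, e, i}): φ is true.
  b (successors {a, c, e, i, j}): φ is true.
  c (successors {b, d, i, j}): φ is true.
  d (successors {b, c, d, e, f, h, i, j}): φ is true.
  e (successors {e, f, g, h, i}): φ is true.
  f (successors {a, b, d, e, f, j}): φ is true.
  g (successors {c, d, e, g, h}): φ is true.
  h (successors {c, d, i}): φ is true.
  i (successors {c, d, e, f, h, j}): φ is true.
  j (successors {i}): φ is false.
For instance, at f:
  At f: <>(<>p -> p) requires <>p -> p at some successor in {a, b, d, e, f, j}.
    <>p -> p holds at b, so <>(<>p -> p) is true at f.
      At b: <>p is true, p is true, so <>p -> p is true.
Satisfying worlds: {a, b, c, d, e, f, g, h, i}

9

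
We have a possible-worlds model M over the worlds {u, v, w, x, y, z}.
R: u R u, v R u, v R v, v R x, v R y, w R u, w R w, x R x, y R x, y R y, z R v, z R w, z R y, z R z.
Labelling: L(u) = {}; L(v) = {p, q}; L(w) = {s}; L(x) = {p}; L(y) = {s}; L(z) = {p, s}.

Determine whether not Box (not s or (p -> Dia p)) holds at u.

No

Recall that Box ψ holds at a world iff ψ holds at every accessible world, and Dia ψ holds iff ψ holds at some accessible world.
At u: Box (not s or (p -> Dia p)) is true, so not Box (not s or (p -> Dia p)) is false.
  At u: Box (not s or (p -> Dia p)) requires not s or (p -> Dia p) at every successor {u}.
      At u: not s is true, p -> Dia p is true, so not s or (p -> Dia p) is true.
  So Box (not s or (p -> Dia p)) is true at u.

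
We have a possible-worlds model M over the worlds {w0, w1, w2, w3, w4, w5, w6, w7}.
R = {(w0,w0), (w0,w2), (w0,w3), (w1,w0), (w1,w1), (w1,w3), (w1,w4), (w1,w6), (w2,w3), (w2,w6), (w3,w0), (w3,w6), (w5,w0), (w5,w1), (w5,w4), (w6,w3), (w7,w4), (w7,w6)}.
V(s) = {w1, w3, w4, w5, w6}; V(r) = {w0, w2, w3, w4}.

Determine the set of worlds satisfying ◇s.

Let φ = ◇s. Evaluate φ at each world:
  w0 (successors {w0, w2, w3}): φ is true.
  w1 (successors {w0, w1, w3, w4, w6}): φ is true.
  w2 (successors {w3, w6}): φ is true.
  w3 (successors {w0, w6}): φ is true.
  w4 (successors ∅): φ is false.
  w5 (successors {w0, w1, w4}): φ is true.
  w6 (successors {w3}): φ is true.
  w7 (successors {w4, w6}): φ is true.
For instance, at w5:
  At w5: ◇s requires s at some successor in {w0, w1, w4}.
    s holds at w1, so ◇s is true at w5.
Satisfying worlds: {w0, w1, w2, w3, w5, w6, w7}

w0, w1, w2, w3, w5, w6, w7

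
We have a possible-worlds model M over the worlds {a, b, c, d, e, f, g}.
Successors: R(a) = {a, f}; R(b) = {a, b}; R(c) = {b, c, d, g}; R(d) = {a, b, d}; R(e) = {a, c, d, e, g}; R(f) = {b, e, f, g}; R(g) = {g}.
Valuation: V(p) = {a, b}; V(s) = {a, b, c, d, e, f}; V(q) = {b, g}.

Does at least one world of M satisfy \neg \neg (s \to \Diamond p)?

Yes

Let φ = \neg \neg (s \to \Diamond p). Evaluate φ at each world:
  a (successors {a, f}): φ is true.
  b (successors {a, b}): φ is true.
  c (successors {b, c, d, g}): φ is true.
  d (successors {a, b, d}): φ is true.
  e (successors {a, c, d, e, g}): φ is true.
  f (successors {b, e, f, g}): φ is true.
  g (successors {g}): φ is true.
Detail at a (witness):
  At a: \neg (s \to \Diamond p) is false, so \neg \neg (s \to \Diamond p) is true.
    At a: s \to \Diamond p is true, so \neg (s \to \Diamond p) is false.
      At a: s is true, \Diamond p is true, so s \to \Diamond p is true.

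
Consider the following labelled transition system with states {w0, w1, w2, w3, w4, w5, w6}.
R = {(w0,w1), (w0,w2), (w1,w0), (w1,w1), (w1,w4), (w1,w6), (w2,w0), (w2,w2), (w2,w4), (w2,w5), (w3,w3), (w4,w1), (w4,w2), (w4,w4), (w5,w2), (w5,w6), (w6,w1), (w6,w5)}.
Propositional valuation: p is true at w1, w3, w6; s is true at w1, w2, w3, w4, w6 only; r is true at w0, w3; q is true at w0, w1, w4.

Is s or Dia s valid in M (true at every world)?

Let φ = s or Dia s. Evaluate φ at each world:
  w0 (successors {w1, w2}): φ is true.
  w1 (successors {w0, w1, w4, w6}): φ is true.
  w2 (successors {w0, w2, w4, w5}): φ is true.
  w3 (successors {w3}): φ is true.
  w4 (successors {w1, w2, w4}): φ is true.
  w5 (successors {w2, w6}): φ is true.
  w6 (successors {w1, w5}): φ is true.
For instance, at w5:
  At w5: s is false, Dia s is true, so s or Dia s is true.
    At w5: Dia s requires s at some successor in {w2, w6}.
      s holds at w2, so Dia s is true at w5.

Yes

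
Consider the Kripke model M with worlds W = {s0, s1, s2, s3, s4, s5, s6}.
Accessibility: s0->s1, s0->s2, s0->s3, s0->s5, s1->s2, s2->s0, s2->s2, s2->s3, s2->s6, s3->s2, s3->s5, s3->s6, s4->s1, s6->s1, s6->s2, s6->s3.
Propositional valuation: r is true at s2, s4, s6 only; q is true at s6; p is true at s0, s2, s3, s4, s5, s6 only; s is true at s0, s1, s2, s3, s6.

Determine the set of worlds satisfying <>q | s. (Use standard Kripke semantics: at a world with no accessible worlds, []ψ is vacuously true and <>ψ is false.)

Recall that <>ψ holds at a world iff ψ holds at some accessible world.
Let φ = <>q | s. Evaluate φ at each world:
  s0 (successors {s1, s2, s3, s5}): φ is true.
  s1 (successors {s2}): φ is true.
  s2 (successors {s0, s2, s3, s6}): φ is true.
  s3 (successors {s2, s5, s6}): φ is true.
  s4 (successors {s1}): φ is false.
  s5 (successors ∅): φ is false.
  s6 (successors {s1, s2, s3}): φ is true.
For instance, at s2:
  At s2: <>q is true, s is true, so <>q | s is true.
    At s2: <>q requires q at some successor in {s0, s2, s3, s6}.
      q holds at s6, so <>q is true at s2.
Satisfying worlds: {s0, s1, s2, s3, s6}

s0, s1, s2, s3, s6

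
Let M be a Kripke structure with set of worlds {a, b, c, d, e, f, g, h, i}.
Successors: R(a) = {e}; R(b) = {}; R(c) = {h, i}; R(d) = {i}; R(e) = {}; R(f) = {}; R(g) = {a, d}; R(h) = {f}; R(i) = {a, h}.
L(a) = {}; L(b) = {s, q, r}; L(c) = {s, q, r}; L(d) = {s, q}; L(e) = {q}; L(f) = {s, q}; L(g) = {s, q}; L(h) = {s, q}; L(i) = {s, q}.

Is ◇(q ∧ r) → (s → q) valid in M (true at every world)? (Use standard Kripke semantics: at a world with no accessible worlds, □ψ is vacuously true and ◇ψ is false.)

Yes

Recall that ◇ψ holds at a world iff ψ holds at some accessible world.
Let φ = ◇(q ∧ r) → (s → q). Evaluate φ at each world:
  a (successors {e}): φ is true.
  b (successors ∅): φ is true.
  c (successors {h, i}): φ is true.
  d (successors {i}): φ is true.
  e (successors ∅): φ is true.
  f (successors ∅): φ is true.
  g (successors {a, d}): φ is true.
  h (successors {f}): φ is true.
  i (successors {a, h}): φ is true.
For instance, at d:
  At d: ◇(q ∧ r) is false, s → q is true, so ◇(q ∧ r) → (s → q) is true.
    At d: ◇(q ∧ r) requires q ∧ r at some successor in {i}.
      At i: q ∧ r is false.
    So ◇(q ∧ r) is false at d.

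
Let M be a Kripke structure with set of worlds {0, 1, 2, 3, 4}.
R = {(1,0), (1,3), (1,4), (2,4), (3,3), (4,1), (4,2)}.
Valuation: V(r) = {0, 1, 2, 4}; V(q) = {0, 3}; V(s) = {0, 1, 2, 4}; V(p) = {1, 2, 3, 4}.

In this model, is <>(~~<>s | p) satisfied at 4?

Yes

Recall that <>ψ holds at a world iff ψ holds at some accessible world.
At 4: <>(~~<>s | p) requires ~~<>s | p at some successor in {1, 2}.
  ~~<>s | p holds at 1, so <>(~~<>s | p) is true at 4.
    At 1: ~~<>s is true, p is true, so ~~<>s | p is true.
      At 1: ~<>s is false, so ~~<>s is true.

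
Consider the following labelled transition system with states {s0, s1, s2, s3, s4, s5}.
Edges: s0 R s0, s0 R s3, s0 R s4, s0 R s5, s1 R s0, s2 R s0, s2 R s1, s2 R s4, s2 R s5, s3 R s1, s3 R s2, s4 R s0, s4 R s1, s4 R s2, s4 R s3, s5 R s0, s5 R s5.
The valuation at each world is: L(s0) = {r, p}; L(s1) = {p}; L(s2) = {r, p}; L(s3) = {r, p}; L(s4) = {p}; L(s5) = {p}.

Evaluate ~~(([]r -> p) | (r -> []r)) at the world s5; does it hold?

Yes

At s5: ~(([]r -> p) | (r -> []r)) is false, so ~~(([]r -> p) | (r -> []r)) is true.
  At s5: ([]r -> p) | (r -> []r) is true, so ~(([]r -> p) | (r -> []r)) is false.
    At s5: []r -> p is true, r -> []r is true, so ([]r -> p) | (r -> []r) is true.
      At s5: []r is false, p is true, so []r -> p is true.
      At s5: r is false, []r is false, so r -> []r is true.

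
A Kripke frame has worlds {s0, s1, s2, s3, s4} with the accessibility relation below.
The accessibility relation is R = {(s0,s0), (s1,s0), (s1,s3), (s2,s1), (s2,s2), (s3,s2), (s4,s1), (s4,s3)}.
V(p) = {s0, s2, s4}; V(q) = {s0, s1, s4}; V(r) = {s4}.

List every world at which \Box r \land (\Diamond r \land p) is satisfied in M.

Let φ = \Box r \land (\Diamond r \land p). Evaluate φ at each world:
  s0 (successors {s0}): φ is false.
  s1 (successors {s0, s3}): φ is false.
  s2 (successors {s1, s2}): φ is false.
  s3 (successors {s2}): φ is false.
  s4 (successors {s1, s3}): φ is false.
For instance, at s3:
  At s3: \Box r is false, \Diamond r \land p is false, so \Box r \land (\Diamond r \land p) is false.
    At s3: \Box r requires r at every successor {s2}.
      r fails at s2, so \Box r is false at s3.
    At s3: \Diamond r is false, p is false, so \Diamond r \land p is false.
      At s3: \Diamond r requires r at some successor in {s2}.
        At s2: r is false.
      So \Diamond r is false at s3.
Satisfying worlds: none.

none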